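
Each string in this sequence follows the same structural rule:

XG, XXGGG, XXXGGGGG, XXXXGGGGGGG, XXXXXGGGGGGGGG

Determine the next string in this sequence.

The n-th term is n X's then 2n-1 G's (n = 1, 2, …).
Setting n = 6 gives 6, 11 characters in each block.

XXXXXXGGGGGGGGGGG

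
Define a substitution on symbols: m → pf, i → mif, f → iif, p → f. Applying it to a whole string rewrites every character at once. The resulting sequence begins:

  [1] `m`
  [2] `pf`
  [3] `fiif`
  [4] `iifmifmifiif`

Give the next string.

Expanding iifmifmifiif: i→mif, i→mif, f→iif, m→pf, i→mif, f→iif, m→pf, i→mif, f→iif, i→mif, i→mif, f→iif. Concatenated: mif mif iif pf mif iif pf mif iif mif mif iif.

mifmifiifpfmifiifpfmifiifmifmifiif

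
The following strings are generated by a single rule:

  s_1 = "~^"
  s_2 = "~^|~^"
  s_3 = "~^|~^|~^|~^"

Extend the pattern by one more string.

~^|~^|~^|~^|~^|~^|~^|~^

Each string is two copies of the previous one joined by '|'.
One more doubling of ~^|~^|~^|~^ gives the answer.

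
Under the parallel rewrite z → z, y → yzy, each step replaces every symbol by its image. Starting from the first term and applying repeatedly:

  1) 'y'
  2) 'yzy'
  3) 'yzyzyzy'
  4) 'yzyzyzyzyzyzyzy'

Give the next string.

Applying the rule to each of the 15 symbols of yzyzyzyzyzyzyzy gives the pieces yzy z yzy z yzy z yzy z yzy z yzy z yzy z yzy, which concatenate to the answer.

yzyzyzyzyzyzyzyzyzyzyzyzyzyzyzy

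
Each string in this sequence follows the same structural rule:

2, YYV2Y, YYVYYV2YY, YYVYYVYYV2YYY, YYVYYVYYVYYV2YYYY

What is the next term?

Every step adds YYV to the front and Y to the end of the previous string.
One more step from YYVYYVYYVYYV2YYYY gives the answer.

YYVYYVYYVYYVYYV2YYYYY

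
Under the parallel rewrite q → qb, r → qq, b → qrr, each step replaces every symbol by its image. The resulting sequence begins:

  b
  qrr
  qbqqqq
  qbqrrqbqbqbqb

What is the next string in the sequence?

φ(qbqrrqbqbqbqb) expands symbol-by-symbol to qb qrr qb qq qq qb qrr qb qrr qb qrr qb qrr; joining the 13 pieces gives the next term.

qbqrrqbqqqqqbqrrqbqrrqbqrrqbqrr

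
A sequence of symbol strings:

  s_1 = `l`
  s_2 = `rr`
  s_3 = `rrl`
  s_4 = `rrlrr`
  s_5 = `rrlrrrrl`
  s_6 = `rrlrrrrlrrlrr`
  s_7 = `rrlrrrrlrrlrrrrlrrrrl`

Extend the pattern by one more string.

rrlrrrrlrrlrrrrlrrrrlrrlrrrrlrrlrr

Each term (from the third on) is the previous term followed by the one before it: term 3 = rr·l = rrl.
So term 8 is rrlrrrrlrrlrrrrlrrrrl·rrlrrrrlrrlrr.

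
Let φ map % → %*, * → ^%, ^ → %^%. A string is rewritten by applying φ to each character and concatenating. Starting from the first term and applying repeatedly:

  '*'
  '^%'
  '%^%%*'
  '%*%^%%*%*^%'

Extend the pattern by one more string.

%*^%%*%^%%*%*^%%*^%%^%%*

Apply φ to %*%^%%*%*^% symbol by symbol: %→%*, *→^%, %→%*, ^→%^%, %→%*, %→%*, *→^%, %→%*, *→^%, ^→%^%, %→%*; joined: %* ^% %* %^% %* %* ^% %* ^% %^% %*.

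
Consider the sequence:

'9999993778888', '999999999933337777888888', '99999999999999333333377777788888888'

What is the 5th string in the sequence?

999999999999999999999933333333333337777777777888888888888

Reading off run lengths: 9 runs 6, 10, 14; 3 runs 1, 4, 7; 7 runs 2, 4, 6; 8 runs 4, 6, 8 — each is linear in n (n = 1, 2, …).
For term 5, n = 5, so the run lengths are 22, 13, 10, 12.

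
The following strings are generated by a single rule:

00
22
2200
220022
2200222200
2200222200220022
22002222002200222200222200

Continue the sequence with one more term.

220022220022002222002222002200222200220022

This is a Fibonacci-style word recurrence s(k) = s(k−1)·s(k−2): e.g. 22·00 = 2200.
Continuing: 22002222002200222200222200 · 2200222200220022 gives term 8.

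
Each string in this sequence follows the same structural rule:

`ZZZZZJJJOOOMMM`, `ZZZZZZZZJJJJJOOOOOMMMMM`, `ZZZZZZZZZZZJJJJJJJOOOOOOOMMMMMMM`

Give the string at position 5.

Term n consists of 3n+2 Z's, followed by 2n+1 J's, followed by 2n+1 O's, followed by 2n+1 M's (n = 1, 2, …).
At n = 5 the blocks have lengths 17, 11, 11, 11.

ZZZZZZZZZZZZZZZZZJJJJJJJJJJJOOOOOOOOOOOMMMMMMMMMMM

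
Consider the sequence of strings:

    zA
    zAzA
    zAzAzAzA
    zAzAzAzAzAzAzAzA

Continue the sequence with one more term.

s(k+1) = s(k)·s(k) — each term doubles the last.
So the next term is two copies of zAzAzAzAzAzAzAzA.

zAzAzAzAzAzAzAzAzAzAzAzAzAzAzAzA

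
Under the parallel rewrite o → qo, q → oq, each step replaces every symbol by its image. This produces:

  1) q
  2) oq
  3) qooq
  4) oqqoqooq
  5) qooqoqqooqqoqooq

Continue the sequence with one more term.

oqqoqooqqooqoqqoqooqoqqooqqoqooq

Applying the rule to each of the 16 symbols of qooqoqqooqqoqooq gives the pieces oq qo qo oq qo oq oq qo qo oq oq qo oq qo qo oq, which concatenate to the answer.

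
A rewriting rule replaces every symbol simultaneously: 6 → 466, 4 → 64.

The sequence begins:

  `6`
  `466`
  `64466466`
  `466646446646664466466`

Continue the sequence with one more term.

6446646646664466646446646664466466466646446646664466466

Replace each of the 21 characters of 466646446646664466466 in place — 64 466 466 466 64 466 64 64 466 466 64 466 466 466 64 64 466 466 64 466 466 — and concatenate.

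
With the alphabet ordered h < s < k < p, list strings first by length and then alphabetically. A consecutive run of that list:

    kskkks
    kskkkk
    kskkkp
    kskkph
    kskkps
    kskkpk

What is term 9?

kskphs

Continuing the enumeration 3 steps past kskkpk: kskkpk → kskkpp → kskphh → (answer).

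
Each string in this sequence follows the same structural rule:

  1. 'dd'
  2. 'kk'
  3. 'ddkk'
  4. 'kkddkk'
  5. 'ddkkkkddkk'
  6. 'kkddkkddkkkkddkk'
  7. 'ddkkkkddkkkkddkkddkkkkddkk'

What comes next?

This is a Fibonacci-style word recurrence s(k) = s(k−2)·s(k−1): e.g. dd·kk = ddkk.
The next term joins kkddkkddkkkkddkk and ddkkkkddkkkkddkkddkkkkddkk.

kkddkkddkkkkddkkddkkkkddkkkkddkkddkkkkddkk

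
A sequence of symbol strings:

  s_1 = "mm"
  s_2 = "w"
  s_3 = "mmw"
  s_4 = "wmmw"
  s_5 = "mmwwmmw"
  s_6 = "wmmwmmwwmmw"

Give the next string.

This is a Fibonacci-style word recurrence s(k) = s(k−2)·s(k−1): e.g. mm·w = mmw.
So term 7 is mmwwmmw·wmmwmmwwmmw.

mmwwmmwwmmwmmwwmmw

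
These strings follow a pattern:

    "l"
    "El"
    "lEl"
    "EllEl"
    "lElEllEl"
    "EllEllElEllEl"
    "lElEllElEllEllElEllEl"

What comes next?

EllEllElEllEllElEllElEllEllElEllEl

This is a Fibonacci-style word recurrence s(k) = s(k−2)·s(k−1): e.g. l·El = lEl.
The next term joins EllEllElEllEl and lElEllElEllEllElEllEl.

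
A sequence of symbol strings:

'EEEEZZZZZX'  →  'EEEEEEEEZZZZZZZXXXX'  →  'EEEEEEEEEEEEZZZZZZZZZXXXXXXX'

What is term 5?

Reading off run lengths: E runs 4, 8, 12; Z runs 5, 7, 9; X runs 1, 4, 7 — each is linear in n (n = 1, 2, …).
For term 5, n = 5, so the run lengths are 20, 13, 13.

EEEEEEEEEEEEEEEEEEEEZZZZZZZZZZZZZXXXXXXXXXXXXX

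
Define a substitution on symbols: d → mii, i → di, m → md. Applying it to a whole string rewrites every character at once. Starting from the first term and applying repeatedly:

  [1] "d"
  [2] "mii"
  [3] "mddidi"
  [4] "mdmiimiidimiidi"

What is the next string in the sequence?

φ(mdmiimiidimiidi) expands symbol-by-symbol to md mii md di di md di di mii di md di di mii di; joining the 15 pieces gives the next term.

mdmiimddidimddidimiidimddidimiidi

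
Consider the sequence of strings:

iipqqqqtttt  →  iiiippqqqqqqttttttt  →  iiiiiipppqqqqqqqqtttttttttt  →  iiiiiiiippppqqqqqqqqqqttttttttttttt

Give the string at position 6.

iiiiiiiiiiiippppppqqqqqqqqqqqqqqttttttttttttttttttt

The n-th term is 2n i's then n p's then 2n+2 q's then 3n+1 t's (n = 1, 2, …).
For term 6, n = 6, so the run lengths are 12, 6, 14, 19.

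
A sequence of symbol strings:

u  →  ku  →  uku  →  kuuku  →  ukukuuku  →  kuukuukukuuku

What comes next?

This is a Fibonacci-style word recurrence s(k) = s(k−2)·s(k−1): e.g. u·ku = uku.
The next term joins ukukuuku and kuukuukukuuku.

ukukuukukuukuukukuuku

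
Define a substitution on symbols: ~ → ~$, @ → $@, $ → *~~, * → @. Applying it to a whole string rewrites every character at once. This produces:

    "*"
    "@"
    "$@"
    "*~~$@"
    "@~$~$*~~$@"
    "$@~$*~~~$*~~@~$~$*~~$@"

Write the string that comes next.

Rewriting the 22 symbols of $@~$*~~~$*~~@~$~$*~~$@ one by one yields *~~ $@ ~$ *~~ @ ~$ ~$ ~$ *~~ @ ~$ ~$ $@ ~$ *~~ ~$ *~~ @ ~$ ~$ *~~ $@; concatenated:

*~~$@~$*~~@~$~$~$*~~@~$~$$@~$*~~~$*~~@~$~$*~~$@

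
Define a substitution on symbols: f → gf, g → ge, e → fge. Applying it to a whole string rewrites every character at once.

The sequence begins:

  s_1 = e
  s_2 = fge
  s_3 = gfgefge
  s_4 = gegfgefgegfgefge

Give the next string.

Rewriting the 16 symbols of gegfgefgegfgefge one by one yields ge fge ge gf ge fge gf ge fge ge gf ge fge gf ge fge; concatenated:

gefgegegfgefgegfgefgegegfgefgegfgefge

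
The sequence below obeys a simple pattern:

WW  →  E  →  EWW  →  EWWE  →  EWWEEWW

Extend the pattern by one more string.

EWWEEWWEWWE

From term 3 onward, concatenate the last term with the second-to-last: E·WW = EWW, EWW·E = EWWE, …
So term 6 is EWWEEWW·EWWE.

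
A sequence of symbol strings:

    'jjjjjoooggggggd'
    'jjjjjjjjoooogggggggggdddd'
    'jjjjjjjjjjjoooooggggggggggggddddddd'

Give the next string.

jjjjjjjjjjjjjjoooooogggggggggggggggdddddddddd

The n-th term is 3n+2 j's then n+2 o's then 3n+3 g's then 3n-2 d's (n = 1, 2, …).
For the next term, n = 4, so the run lengths are 14, 6, 15, 10.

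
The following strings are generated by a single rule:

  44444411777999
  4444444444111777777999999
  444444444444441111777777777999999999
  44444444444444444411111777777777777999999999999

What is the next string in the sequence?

4444444444444444444444111111777777777777777999999999999999

The n-th term is 4n+2 4's then n+1 1's then 3n 7's then 3n 9's (n = 1, 2, …).
At n = 5 the blocks have lengths 22, 6, 15, 15.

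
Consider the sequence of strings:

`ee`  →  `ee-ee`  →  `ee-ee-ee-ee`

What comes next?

Each string is two copies of the previous one joined by '-'.
One more doubling of ee-ee-ee-ee gives the answer.

ee-ee-ee-ee-ee-ee-ee-ee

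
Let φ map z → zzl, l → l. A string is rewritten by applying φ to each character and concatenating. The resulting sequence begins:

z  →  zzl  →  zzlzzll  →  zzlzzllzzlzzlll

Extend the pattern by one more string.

Applying the rule to each of the 15 symbols of zzlzzllzzlzzlll gives the pieces zzl zzl l zzl zzl l l zzl zzl l zzl zzl l l l, which concatenate to the answer.

zzlzzllzzlzzlllzzlzzllzzlzzllll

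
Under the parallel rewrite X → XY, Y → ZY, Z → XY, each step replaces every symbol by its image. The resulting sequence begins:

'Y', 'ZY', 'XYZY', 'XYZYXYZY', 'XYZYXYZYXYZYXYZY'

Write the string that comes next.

Replace each of the 16 characters of XYZYXYZYXYZYXYZY in place — XY ZY XY ZY XY ZY XY ZY XY ZY XY ZY XY ZY XY ZY — and concatenate.

XYZYXYZYXYZYXYZYXYZYXYZYXYZYXYZY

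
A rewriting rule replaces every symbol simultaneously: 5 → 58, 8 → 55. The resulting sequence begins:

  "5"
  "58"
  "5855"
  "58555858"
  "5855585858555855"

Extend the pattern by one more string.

58555858585558555855585858555858

Replace each of the 16 characters of 5855585858555855 in place — 58 55 58 58 58 55 58 55 58 55 58 58 58 55 58 58 — and concatenate.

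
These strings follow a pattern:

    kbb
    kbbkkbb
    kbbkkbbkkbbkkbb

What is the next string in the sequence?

Every step duplicates the string with 'k' between the halves.
Doubling kbbkkbbkkbbkkbb with 'k' between the halves:

kbbkkbbkkbbkkbbkkbbkkbbkkbbkkbb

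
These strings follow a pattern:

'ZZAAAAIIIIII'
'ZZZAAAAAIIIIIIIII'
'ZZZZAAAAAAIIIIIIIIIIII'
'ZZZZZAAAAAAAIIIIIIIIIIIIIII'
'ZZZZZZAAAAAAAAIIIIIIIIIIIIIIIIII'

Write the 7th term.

Term n consists of n Z's, followed by n+2 A's, followed by 3n I's, where the shown terms are n = 2, 3, 4, 5, 6.
For term 7, n = 8, so the run lengths are 8, 10, 24.

ZZZZZZZZAAAAAAAAAAIIIIIIIIIIIIIIIIIIIIIIII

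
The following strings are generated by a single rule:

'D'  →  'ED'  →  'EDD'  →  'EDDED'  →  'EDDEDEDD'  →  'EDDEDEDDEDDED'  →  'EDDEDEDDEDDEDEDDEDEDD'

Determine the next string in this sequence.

Each term (from the third on) is the previous term followed by the one before it: term 3 = ED·D = EDD.
So term 8 is EDDEDEDDEDDEDEDDEDEDD·EDDEDEDDEDDED.

EDDEDEDDEDDEDEDDEDEDDEDDEDEDDEDDED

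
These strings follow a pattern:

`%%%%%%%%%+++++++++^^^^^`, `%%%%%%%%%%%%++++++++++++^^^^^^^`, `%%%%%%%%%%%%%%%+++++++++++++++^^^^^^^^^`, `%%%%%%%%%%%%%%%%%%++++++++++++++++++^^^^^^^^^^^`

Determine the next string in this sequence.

%%%%%%%%%%%%%%%%%%%%%+++++++++++++++++++++^^^^^^^^^^^^^

Term n consists of 3n %'s, followed by 3n +'s, followed by 2n-1 ^'s, where the shown terms are n = 3, 4, 5, 6.
For the next term, n = 7, so the run lengths are 21, 21, 13.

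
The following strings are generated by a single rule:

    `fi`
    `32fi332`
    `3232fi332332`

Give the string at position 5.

32323232fi332332332332

Each term wraps the previous one in 32 on the left and 332 on the right.
From 3232fi332332, 2 further steps: 3232fi332332 → 323232fi332332332 → (answer).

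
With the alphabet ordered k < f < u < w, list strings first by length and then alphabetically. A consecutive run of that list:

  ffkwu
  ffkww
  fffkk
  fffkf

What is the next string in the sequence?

Treat fffkf as a base-4 numeral over the given alphabet and add one, carrying through any trailing w's.

fffku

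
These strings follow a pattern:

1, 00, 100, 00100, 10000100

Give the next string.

0010010000100

Each term (from the third on) is the two preceding terms concatenated in order: term 3 = 1·00 = 100.
Continuing: 00100 · 10000100 gives term 6.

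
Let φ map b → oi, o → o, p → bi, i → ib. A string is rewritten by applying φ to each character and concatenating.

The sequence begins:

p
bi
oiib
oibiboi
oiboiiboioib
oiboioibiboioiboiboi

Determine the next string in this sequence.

Rewriting the 20 symbols of oiboioibiboioiboiboi one by one yields o ib oi o ib o ib oi ib oi o ib o ib oi o ib oi o ib; concatenated:

oiboioiboiboiiboioiboiboioiboioib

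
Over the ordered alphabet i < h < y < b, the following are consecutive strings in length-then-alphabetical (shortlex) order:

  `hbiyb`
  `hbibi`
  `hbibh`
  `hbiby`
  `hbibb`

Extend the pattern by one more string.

hbhii

Treat hbibb as a base-4 numeral over the given alphabet and add one, carrying through any trailing b's.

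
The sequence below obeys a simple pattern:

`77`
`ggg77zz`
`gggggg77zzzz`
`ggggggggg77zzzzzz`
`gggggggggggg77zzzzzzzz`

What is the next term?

ggggggggggggggg77zzzzzzzzzz

Every step adds ggg to the front and zz to the end of the previous string.
One more step from gggggggggggg77zzzzzzzz gives the answer.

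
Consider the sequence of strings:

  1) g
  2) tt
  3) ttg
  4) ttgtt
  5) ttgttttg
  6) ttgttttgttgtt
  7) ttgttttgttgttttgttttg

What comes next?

This is a Fibonacci-style word recurrence s(k) = s(k−1)·s(k−2): e.g. tt·g = ttg.
The next term joins ttgttttgttgttttgttttg and ttgttttgttgtt.

ttgttttgttgttttgttttgttgttttgttgtt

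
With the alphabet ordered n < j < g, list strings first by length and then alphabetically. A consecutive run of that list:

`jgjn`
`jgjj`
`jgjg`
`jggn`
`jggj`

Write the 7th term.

Continuing the enumeration 2 steps past jggj: jggj → jggg → (answer).

gnnn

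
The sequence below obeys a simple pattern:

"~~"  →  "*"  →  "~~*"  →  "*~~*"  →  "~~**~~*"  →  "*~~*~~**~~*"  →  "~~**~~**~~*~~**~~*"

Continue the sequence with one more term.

*~~*~~**~~*~~**~~**~~*~~**~~*

From term 3 onward, concatenate the second-to-last term with the last: ~~·* = ~~*, *·~~* = *~~*, …
Continuing: *~~*~~**~~* · ~~**~~**~~*~~**~~* gives term 8.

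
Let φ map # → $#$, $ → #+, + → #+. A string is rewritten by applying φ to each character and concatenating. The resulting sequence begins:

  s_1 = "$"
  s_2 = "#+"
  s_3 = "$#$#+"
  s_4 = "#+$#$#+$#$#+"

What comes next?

Rewriting each symbol of #+$#$#+$#$#+: #→$#$, +→#+, $→#+, #→$#$, $→#+, #→$#$, +→#+, $→#+, #→$#$, $→#+, #→$#$, +→#+, which concatenates to $#$ #+ #+ $#$ #+ $#$ #+ #+ $#$ #+ $#$ #+.

$#$#+#+$#$#+$#$#+#+$#$#+$#$#+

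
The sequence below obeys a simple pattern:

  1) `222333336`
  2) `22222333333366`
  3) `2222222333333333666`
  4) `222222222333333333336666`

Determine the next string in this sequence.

22222222222333333333333366666

Term n consists of 2n-1 2's, followed by 2n+1 3's, followed by n-1 6's, where the shown terms are n = 2, 3, 4, 5.
For the next term, n = 6, so the run lengths are 11, 13, 5.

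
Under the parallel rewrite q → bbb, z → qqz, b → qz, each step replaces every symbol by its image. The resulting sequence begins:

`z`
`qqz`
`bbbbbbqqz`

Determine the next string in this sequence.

qzqzqzqzqzqzbbbbbbqqz

Apply φ to bbbbbbqqz symbol by symbol: b→qz, b→qz, b→qz, b→qz, b→qz, b→qz, q→bbb, q→bbb, z→qqz; joined: qz qz qz qz qz qz bbb bbb qqz.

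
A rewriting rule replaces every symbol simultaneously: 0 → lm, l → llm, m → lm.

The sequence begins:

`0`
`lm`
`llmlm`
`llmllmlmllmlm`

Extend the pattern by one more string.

llmllmlmllmllmlmllmlmllmllmlmllmlm

φ(llmllmlmllmlm) expands symbol-by-symbol to llm llm lm llm llm lm llm lm llm llm lm llm lm; joining the 13 pieces gives the next term.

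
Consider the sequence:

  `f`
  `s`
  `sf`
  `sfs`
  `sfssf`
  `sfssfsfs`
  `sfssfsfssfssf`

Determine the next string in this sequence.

sfssfsfssfssfsfssfsfs

Each term (from the third on) is the previous term followed by the one before it: term 3 = s·f = sf.
Continuing: sfssfsfssfssf · sfssfsfs gives term 8.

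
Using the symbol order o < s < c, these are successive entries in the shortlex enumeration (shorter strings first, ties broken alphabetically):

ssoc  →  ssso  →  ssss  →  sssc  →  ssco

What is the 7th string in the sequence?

Advancing 2 positions from ssco through ssco → sscs reaches term 7.

sscc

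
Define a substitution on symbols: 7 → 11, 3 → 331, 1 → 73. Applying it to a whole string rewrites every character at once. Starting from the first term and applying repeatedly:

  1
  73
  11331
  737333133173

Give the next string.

1133111331331331733313317311331

Apply φ to 737333133173 symbol by symbol: 7→11, 3→331, 7→11, 3→331, 3→331, 3→331, 1→73, 3→331, 3→331, 1→73, 7→11, 3→331; joined: 11 331 11 331 331 331 73 331 331 73 11 331.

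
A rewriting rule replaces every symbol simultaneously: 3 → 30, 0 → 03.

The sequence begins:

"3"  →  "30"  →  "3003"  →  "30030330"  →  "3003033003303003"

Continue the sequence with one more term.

φ(3003033003303003) expands symbol-by-symbol to 30 03 03 30 03 30 30 03 03 30 30 03 30 03 03 30; joining the 16 pieces gives the next term.

30030330033030030330300330030330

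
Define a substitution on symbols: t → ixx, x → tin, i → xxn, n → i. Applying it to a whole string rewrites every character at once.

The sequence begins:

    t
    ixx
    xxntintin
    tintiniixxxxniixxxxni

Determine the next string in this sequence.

Applying the rule to each of the 21 symbols of tintiniixxxxniixxxxni gives the pieces ixx xxn i ixx xxn i xxn xxn tin tin tin tin i xxn xxn tin tin tin tin i xxn, which concatenate to the answer.

ixxxxniixxxxnixxnxxntintintintinixxnxxntintintintinixxn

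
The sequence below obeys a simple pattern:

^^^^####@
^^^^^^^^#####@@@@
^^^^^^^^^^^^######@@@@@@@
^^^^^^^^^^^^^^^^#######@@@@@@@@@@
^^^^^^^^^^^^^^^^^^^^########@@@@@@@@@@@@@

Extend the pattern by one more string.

^^^^^^^^^^^^^^^^^^^^^^^^#########@@@@@@@@@@@@@@@@

The n-th term is 4n ^'s then n+3 #'s then 3n-2 @'s (n = 1, 2, …).
For the next term, n = 6, so the run lengths are 24, 9, 16.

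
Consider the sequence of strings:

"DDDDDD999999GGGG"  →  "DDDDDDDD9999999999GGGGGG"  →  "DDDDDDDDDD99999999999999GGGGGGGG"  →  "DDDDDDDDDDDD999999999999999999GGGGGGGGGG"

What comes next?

The n-th term is 2n+2 D's then 4n-2 9's then 2n G's, where the shown terms are n = 2, 3, 4, 5.
For the next term, n = 6, so the run lengths are 14, 22, 12.

DDDDDDDDDDDDDD9999999999999999999999GGGGGGGGGGGG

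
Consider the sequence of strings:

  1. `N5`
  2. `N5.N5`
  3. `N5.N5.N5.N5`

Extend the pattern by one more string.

Each string is two copies of the previous one joined by '.'.
Doubling N5.N5.N5.N5 with '.' between the halves:

N5.N5.N5.N5.N5.N5.N5.N5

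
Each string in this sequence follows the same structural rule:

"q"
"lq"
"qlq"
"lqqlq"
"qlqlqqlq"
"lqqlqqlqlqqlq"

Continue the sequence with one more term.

qlqlqqlqlqqlqqlqlqqlq

From term 3 onward, concatenate the second-to-last term with the last: q·lq = qlq, lq·qlq = lqqlq, …
The next term joins qlqlqqlq and lqqlqqlqlqqlq.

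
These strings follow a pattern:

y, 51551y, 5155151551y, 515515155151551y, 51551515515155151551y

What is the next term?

5155151551515515155151551y

Every step adds 51551 at the front: s(k+1) = 51551·s(k).
One more step from 51551515515155151551y gives the answer.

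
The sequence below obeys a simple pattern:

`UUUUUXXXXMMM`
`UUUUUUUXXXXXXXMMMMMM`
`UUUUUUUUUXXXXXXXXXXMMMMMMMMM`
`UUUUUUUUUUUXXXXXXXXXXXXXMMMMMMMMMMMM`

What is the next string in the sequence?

UUUUUUUUUUUUUXXXXXXXXXXXXXXXXMMMMMMMMMMMMMMM

Reading off run lengths: U runs 5, 7, 9, 11; X runs 4, 7, 10, 13; M runs 3, 6, 9, 12 — each is linear in n (n = 1, 2, …).
Setting n = 5 gives 13, 16, 15 characters in each block.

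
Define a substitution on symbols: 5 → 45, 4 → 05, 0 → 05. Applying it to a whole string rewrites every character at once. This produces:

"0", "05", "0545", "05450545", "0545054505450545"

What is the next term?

Rewriting the 16 symbols of 0545054505450545 one by one yields 05 45 05 45 05 45 05 45 05 45 05 45 05 45 05 45; concatenated:

05450545054505450545054505450545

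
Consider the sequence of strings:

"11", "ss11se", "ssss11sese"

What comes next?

ssssss11sesese

Each term wraps the previous one in ss on the left and se on the right.
So the next term is ss·ssss11sese·se.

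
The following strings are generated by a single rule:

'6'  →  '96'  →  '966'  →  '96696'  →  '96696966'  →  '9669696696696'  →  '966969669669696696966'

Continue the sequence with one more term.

9669696696696966969669669696696696

This is a Fibonacci-style word recurrence s(k) = s(k−1)·s(k−2): e.g. 96·6 = 966.
So term 8 is 966969669669696696966·9669696696696.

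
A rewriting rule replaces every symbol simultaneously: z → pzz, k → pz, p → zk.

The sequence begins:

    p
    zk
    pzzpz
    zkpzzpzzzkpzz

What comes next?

pzzpzzkpzzpzzzkpzzpzzpzzpzzkpzzpzz

Applying the rule to each of the 13 symbols of zkpzzpzzzkpzz gives the pieces pzz pz zk pzz pzz zk pzz pzz pzz pz zk pzz pzz, which concatenate to the answer.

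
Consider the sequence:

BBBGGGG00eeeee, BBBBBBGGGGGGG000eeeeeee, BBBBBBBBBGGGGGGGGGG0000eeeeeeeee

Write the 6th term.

The n-th term is 3n B's then 3n+1 G's then n+1 0's then 2n+3 e's (n = 1, 2, …).
For term 6, n = 6, so the run lengths are 18, 19, 7, 15.

BBBBBBBBBBBBBBBBBBGGGGGGGGGGGGGGGGGGG0000000eeeeeeeeeeeeeee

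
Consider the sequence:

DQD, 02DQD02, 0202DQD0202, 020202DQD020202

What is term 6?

Each term wraps the previous one in 02 on the left and 02 on the right.
From 020202DQD020202, 2 further steps: 020202DQD020202 → 02020202DQD02020202 → (answer).

0202020202DQD0202020202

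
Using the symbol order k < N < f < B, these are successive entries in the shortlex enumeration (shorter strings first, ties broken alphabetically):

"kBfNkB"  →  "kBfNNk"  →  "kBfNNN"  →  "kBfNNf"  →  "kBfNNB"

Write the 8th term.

Stepping forward 3 times from kBfNNB: kBfNNB → kBfNfk → kBfNfN, then the target.

kBfNff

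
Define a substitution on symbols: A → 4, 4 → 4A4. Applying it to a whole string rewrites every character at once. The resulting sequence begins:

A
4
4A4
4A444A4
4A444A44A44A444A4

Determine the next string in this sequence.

4A444A44A44A444A44A444A44A444A44A44A444A4

φ(4A444A44A44A444A4) expands symbol-by-symbol to 4A4 4 4A4 4A4 4A4 4 4A4 4A4 4 4A4 4A4 4 4A4 4A4 4A4 4 4A4; joining the 17 pieces gives the next term.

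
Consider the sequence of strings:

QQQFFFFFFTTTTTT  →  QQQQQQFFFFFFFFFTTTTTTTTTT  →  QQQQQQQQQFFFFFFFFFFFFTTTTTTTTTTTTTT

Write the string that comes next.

QQQQQQQQQQQQFFFFFFFFFFFFFFFTTTTTTTTTTTTTTTTTT

The n-th term is 3n Q's then 3n+3 F's then 4n+2 T's (n = 1, 2, …).
For the next term, n = 4, so the run lengths are 12, 15, 18.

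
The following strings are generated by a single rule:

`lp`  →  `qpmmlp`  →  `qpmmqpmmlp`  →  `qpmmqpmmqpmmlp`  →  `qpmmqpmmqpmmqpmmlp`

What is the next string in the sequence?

The strings grow by a fixed prefix qpmm each time.
One more step from qpmmqpmmqpmmqpmmlp gives the answer.

qpmmqpmmqpmmqpmmqpmmlp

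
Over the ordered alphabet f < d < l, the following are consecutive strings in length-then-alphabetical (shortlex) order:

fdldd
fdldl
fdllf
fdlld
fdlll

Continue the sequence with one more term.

flfff

The successor of fdlll increments the rightmost position that isn't already l and resets every position after it to f.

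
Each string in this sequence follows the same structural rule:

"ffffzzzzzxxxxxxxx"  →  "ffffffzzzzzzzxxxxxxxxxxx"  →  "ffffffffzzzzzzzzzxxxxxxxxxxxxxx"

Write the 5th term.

ffffffffffffzzzzzzzzzzzzzxxxxxxxxxxxxxxxxxxxx

Term n consists of 2n-2 f's, followed by 2n-1 z's, followed by 3n-1 x's, where the shown terms are n = 3, 4, 5.
Setting n = 7 gives 12, 13, 20 characters in each block.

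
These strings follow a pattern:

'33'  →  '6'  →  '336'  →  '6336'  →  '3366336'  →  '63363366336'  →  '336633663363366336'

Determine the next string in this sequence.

63363366336336633663363366336

From term 3 onward, concatenate the second-to-last term with the last: 33·6 = 336, 6·336 = 6336, …
So term 8 is 63363366336·336633663363366336.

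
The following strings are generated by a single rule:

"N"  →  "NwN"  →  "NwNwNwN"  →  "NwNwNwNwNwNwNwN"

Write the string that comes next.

NwNwNwNwNwNwNwNwNwNwNwNwNwNwNwN

Each string is two copies of the previous one joined by 'w'.
One more doubling of NwNwNwNwNwNwNwN gives the answer.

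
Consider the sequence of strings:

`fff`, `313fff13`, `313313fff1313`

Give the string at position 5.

313313313313fff13131313

s(k+1) = 313·s(k)·13, so each term gains 313 as a prefix and 13 as a suffix.
From 313313fff1313, 2 further steps: 313313fff1313 → 313313313fff131313 → (answer).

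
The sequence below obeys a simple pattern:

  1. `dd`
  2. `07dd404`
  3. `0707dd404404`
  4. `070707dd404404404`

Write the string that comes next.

Every step adds 07 to the front and 404 to the end of the previous string.
So the next term is 07·070707dd404404404·404.

07070707dd404404404404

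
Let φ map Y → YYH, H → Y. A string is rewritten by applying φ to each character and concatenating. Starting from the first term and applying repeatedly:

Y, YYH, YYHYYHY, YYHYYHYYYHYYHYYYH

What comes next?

YYHYYHYYYHYYHYYYHYYHYYHYYYHYYHYYYHYYHYYHY

φ(YYHYYHYYYHYYHYYYH) expands symbol-by-symbol to YYH YYH Y YYH YYH Y YYH YYH YYH Y YYH YYH Y YYH YYH YYH Y; joining the 17 pieces gives the next term.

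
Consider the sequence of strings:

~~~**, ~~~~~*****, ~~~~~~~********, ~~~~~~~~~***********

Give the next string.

Term n consists of 2n+1 ~'s, followed by 3n-1 *'s (n = 1, 2, …).
For the next term, n = 5, so the run lengths are 11, 14.

~~~~~~~~~~~**************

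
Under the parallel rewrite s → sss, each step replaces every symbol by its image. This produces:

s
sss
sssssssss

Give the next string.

sssssssssssssssssssssssssss

Rewriting each symbol of sssssssss: s→sss, s→sss, s→sss, s→sss, s→sss, s→sss, s→sss, s→sss, s→sss, which concatenates to sss sss sss sss sss sss sss sss sss.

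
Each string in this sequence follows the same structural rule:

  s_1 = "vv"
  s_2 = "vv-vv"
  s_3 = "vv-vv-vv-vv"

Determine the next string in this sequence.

s(k+1) = s(k)·-·s(k) — each term doubles the last with '-' between the halves.
Doubling vv-vv-vv-vv with '-' between the halves:

vv-vv-vv-vv-vv-vv-vv-vv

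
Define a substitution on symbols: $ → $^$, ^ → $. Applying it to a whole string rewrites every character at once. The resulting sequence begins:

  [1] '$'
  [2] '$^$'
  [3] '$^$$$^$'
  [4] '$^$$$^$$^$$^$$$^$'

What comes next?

Rewriting the 17 symbols of $^$$$^$$^$$^$$$^$ one by one yields $^$ $ $^$ $^$ $^$ $ $^$ $^$ $ $^$ $^$ $ $^$ $^$ $^$ $ $^$; concatenated:

$^$$$^$$^$$^$$$^$$^$$$^$$^$$$^$$^$$^$$$^$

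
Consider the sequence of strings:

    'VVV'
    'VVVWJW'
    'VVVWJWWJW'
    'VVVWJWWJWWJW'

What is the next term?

Every step adds WJW to the end: s(k+1) = s(k)·WJW.
One more step from VVVWJWWJWWJW gives the answer.

VVVWJWWJWWJWWJW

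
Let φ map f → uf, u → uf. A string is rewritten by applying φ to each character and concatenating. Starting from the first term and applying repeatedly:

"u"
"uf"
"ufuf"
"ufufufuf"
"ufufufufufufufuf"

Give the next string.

ufufufufufufufufufufufufufufufuf

Replace each of the 16 characters of ufufufufufufufuf in place — uf uf uf uf uf uf uf uf uf uf uf uf uf uf uf uf — and concatenate.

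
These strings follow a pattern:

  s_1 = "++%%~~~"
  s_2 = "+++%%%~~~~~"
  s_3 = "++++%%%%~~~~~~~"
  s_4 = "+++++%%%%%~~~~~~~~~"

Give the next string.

++++++%%%%%%~~~~~~~~~~~

Term n consists of n +'s, followed by n %'s, followed by 2n-1 ~'s, where the shown terms are n = 2, 3, 4, 5.
Setting n = 6 gives 6, 6, 11 characters in each block.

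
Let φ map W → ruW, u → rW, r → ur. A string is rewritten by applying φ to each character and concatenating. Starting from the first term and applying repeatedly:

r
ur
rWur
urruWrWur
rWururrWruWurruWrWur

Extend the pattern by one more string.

φ(rWururrWruWurruWrWur) expands symbol-by-symbol to ur ruW rW ur rW ur ur ruW ur rW ruW rW ur ur rW ruW ur ruW rW ur; joining the 20 pieces gives the next term.

urruWrWurrWururruWurrWruWrWururrWruWurruWrWur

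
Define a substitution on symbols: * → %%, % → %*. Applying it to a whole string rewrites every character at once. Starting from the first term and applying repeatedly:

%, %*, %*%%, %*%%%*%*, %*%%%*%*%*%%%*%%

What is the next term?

Replace each of the 16 characters of %*%%%*%*%*%%%*%% in place — %* %% %* %* %* %% %* %% %* %% %* %* %* %% %* %* — and concatenate.

%*%%%*%*%*%%%*%%%*%%%*%*%*%%%*%*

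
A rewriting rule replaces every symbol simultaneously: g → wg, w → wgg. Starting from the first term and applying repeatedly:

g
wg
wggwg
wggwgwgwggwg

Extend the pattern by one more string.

Rewriting each symbol of wggwgwgwggwg: w→wgg, g→wg, g→wg, w→wgg, g→wg, w→wgg, g→wg, w→wgg, g→wg, g→wg, w→wgg, g→wg, which concatenates to wgg wg wg wgg wg wgg wg wgg wg wg wgg wg.

wggwgwgwggwgwggwgwggwgwgwggwg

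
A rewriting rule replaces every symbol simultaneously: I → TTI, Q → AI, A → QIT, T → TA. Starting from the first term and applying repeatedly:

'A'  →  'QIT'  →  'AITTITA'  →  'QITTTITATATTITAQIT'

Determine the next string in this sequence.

Rewriting the 18 symbols of QITTTITATATTITAQIT one by one yields AI TTI TA TA TA TTI TA QIT TA QIT TA TA TTI TA QIT AI TTI TA; concatenated:

AITTITATATATTITAQITTAQITTATATTITAQITAITTITA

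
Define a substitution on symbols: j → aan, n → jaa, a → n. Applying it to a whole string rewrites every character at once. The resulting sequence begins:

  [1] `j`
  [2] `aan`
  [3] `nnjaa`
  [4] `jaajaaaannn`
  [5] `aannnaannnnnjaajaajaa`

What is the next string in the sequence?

nnjaajaajaannjaajaajaajaajaaaannnaannnaannn

φ(aannnaannnnnjaajaajaa) expands symbol-by-symbol to n n jaa jaa jaa n n jaa jaa jaa jaa jaa aan n n aan n n aan n n; joining the 21 pieces gives the next term.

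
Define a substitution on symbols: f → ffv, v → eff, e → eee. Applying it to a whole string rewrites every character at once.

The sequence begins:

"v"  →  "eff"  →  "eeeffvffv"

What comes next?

eeeeeeeeeffvffveffffvffveff

Apply φ to eeeffvffv symbol by symbol: e→eee, e→eee, e→eee, f→ffv, f→ffv, v→eff, f→ffv, f→ffv, v→eff; joined: eee eee eee ffv ffv eff ffv ffv eff.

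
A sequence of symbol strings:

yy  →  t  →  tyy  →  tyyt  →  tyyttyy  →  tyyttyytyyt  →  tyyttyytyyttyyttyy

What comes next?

This is a Fibonacci-style word recurrence s(k) = s(k−1)·s(k−2): e.g. t·yy = tyy.
The next term joins tyyttyytyyttyyttyy and tyyttyytyyt.

tyyttyytyyttyyttyytyyttyytyyt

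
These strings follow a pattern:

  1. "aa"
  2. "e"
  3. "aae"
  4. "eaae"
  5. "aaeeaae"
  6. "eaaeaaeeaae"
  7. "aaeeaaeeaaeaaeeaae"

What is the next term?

eaaeaaeeaaeaaeeaaeeaaeaaeeaae

This is a Fibonacci-style word recurrence s(k) = s(k−2)·s(k−1): e.g. aa·e = aae.
So term 8 is eaaeaaeeaae·aaeeaaeeaaeaaeeaae.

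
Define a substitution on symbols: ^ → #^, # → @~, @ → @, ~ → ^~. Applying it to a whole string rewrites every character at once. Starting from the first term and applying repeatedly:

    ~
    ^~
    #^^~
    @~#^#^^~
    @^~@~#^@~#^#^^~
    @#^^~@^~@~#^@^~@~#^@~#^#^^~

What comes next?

φ(@#^^~@^~@~#^@^~@~#^@~#^#^^~) expands symbol-by-symbol to @ @~ #^ #^ ^~ @ #^ ^~ @ ^~ @~ #^ @ #^ ^~ @ ^~ @~ #^ @ ^~ @~ #^ @~ #^ #^ ^~; joining the 27 pieces gives the next term.

@@~#^#^^~@#^^~@^~@~#^@#^^~@^~@~#^@^~@~#^@~#^#^^~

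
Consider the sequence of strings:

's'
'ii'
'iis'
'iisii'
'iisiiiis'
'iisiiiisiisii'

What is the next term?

Each term (from the third on) is the previous term followed by the one before it: term 3 = ii·s = iis.
So term 7 is iisiiiisiisii·iisiiiis.

iisiiiisiisiiiisiiiis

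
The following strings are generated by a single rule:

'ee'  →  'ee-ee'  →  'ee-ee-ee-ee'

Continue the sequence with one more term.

Every step duplicates the string with '-' between the halves.
So the next term is two copies of ee-ee-ee-ee with '-' between the halves.

ee-ee-ee-ee-ee-ee-ee-ee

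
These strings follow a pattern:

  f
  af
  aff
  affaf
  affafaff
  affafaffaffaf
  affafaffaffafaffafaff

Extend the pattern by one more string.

This is a Fibonacci-style word recurrence s(k) = s(k−1)·s(k−2): e.g. af·f = aff.
So term 8 is affafaffaffafaffafaff·affafaffaffaf.

affafaffaffafaffafaffaffafaffaffaf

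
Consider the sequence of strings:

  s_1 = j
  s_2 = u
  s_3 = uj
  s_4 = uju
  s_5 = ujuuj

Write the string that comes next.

Each term (from the third on) is the previous term followed by the one before it: term 3 = u·j = uj.
The next term joins ujuuj and uju.

ujuujuju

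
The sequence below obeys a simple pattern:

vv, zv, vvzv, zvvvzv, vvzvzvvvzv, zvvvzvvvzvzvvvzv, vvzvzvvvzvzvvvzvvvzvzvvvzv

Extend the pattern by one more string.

zvvvzvvvzvzvvvzvvvzvzvvvzvzvvvzvvvzvzvvvzv

Each term (from the third on) is the two preceding terms concatenated in order: term 3 = vv·zv = vvzv.
Continuing: zvvvzvvvzvzvvvzv · vvzvzvvvzvzvvvzvvvzvzvvvzv gives term 8.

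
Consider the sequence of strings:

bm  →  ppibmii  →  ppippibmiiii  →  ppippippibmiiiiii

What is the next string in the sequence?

Every step adds ppi to the front and ii to the end of the previous string.
So the next term is ppi·ppippippibmiiiiii·ii.

ppippippippibmiiiiiiii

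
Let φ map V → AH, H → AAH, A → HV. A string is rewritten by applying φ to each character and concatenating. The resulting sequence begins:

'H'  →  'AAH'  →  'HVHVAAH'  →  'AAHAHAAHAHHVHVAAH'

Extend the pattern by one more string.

φ(AAHAHAAHAHHVHVAAH) expands symbol-by-symbol to HV HV AAH HV AAH HV HV AAH HV AAH AAH AH AAH AH HV HV AAH; joining the 17 pieces gives the next term.

HVHVAAHHVAAHHVHVAAHHVAAHAAHAHAAHAHHVHVAAH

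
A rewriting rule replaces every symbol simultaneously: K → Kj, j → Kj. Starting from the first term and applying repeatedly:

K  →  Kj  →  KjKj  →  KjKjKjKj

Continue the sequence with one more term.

Expanding KjKjKjKj: K→Kj, j→Kj, K→Kj, j→Kj, K→Kj, j→Kj, K→Kj, j→Kj. Concatenated: Kj Kj Kj Kj Kj Kj Kj Kj.

KjKjKjKjKjKjKjKj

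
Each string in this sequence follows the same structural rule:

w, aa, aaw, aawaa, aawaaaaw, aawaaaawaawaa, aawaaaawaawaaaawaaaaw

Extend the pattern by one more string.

aawaaaawaawaaaawaaaawaawaaaawaawaa

This is a Fibonacci-style word recurrence s(k) = s(k−1)·s(k−2): e.g. aa·w = aaw.
So term 8 is aawaaaawaawaaaawaaaaw·aawaaaawaawaa.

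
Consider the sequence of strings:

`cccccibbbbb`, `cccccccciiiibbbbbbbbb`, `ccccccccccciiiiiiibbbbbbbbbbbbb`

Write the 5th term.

The n-th term is 3n+2 c's then 3n-2 i's then 4n+1 b's (n = 1, 2, …).
For term 5, n = 5, so the run lengths are 17, 13, 21.

ccccccccccccccccciiiiiiiiiiiiibbbbbbbbbbbbbbbbbbbbb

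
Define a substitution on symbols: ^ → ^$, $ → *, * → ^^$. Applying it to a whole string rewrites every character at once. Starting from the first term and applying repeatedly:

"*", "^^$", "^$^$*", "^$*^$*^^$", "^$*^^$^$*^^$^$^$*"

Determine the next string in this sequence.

^$*^^$^$^$*^$*^^$^$^$*^$*^$*^^$

Applying the rule to each of the 17 symbols of ^$*^^$^$*^^$^$^$* gives the pieces ^$ * ^^$ ^$ ^$ * ^$ * ^^$ ^$ ^$ * ^$ * ^$ * ^^$, which concatenate to the answer.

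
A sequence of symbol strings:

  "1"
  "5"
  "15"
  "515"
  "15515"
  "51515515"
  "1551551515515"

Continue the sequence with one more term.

This is a Fibonacci-style word recurrence s(k) = s(k−2)·s(k−1): e.g. 1·5 = 15.
So term 8 is 51515515·1551551515515.

515155151551551515515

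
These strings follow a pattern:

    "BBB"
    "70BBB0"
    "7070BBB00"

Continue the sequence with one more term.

Every step adds 70 to the front and 0 to the end of the previous string.
One more step from 7070BBB00 gives the answer.

707070BBB000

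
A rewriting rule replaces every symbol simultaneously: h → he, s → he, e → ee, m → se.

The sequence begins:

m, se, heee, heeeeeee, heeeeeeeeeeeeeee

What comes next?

Rewriting the 16 symbols of heeeeeeeeeeeeeee one by one yields he ee ee ee ee ee ee ee ee ee ee ee ee ee ee ee; concatenated:

heeeeeeeeeeeeeeeeeeeeeeeeeeeeeee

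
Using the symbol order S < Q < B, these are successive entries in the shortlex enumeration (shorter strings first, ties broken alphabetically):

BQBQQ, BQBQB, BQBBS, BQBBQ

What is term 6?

BBSSS

Stepping forward 2 times from BQBBQ: BQBBQ → BQBBB, then the target.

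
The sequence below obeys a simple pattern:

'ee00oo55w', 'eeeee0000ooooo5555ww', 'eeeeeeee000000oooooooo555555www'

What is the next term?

Each string has the form e^{3n-1} 0^{2n} o^{3n-1} 5^{2n} w^{n} (n = 1, 2, …).
Setting n = 4 gives 11, 8, 11, 8, 4 characters in each block.

eeeeeeeeeee00000000ooooooooooo55555555wwww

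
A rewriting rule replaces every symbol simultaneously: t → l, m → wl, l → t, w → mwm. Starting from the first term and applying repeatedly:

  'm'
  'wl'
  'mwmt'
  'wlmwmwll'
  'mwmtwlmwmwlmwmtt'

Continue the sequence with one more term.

φ(mwmtwlmwmwlmwmtt) expands symbol-by-symbol to wl mwm wl l mwm t wl mwm wl mwm t wl mwm wl l l; joining the 16 pieces gives the next term.

wlmwmwllmwmtwlmwmwlmwmtwlmwmwlll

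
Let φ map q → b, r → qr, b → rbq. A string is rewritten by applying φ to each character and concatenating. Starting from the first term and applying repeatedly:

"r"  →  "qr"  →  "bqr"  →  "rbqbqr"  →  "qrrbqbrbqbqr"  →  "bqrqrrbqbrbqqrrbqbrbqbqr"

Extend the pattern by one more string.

φ(bqrqrrbqbrbqqrrbqbrbqbqr) expands symbol-by-symbol to rbq b qr b qr qr rbq b rbq qr rbq b b qr qr rbq b rbq qr rbq b rbq b qr; joining the 24 pieces gives the next term.

rbqbqrbqrqrrbqbrbqqrrbqbbqrqrrbqbrbqqrrbqbrbqbqr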